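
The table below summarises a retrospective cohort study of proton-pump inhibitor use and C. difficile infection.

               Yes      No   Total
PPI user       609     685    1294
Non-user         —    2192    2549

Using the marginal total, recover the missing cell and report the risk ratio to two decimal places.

3.36

The missing cell is in the unexposed row: 2549 − 2192 = 357.
So a = 609, b = 685, c = 357, d = 2192.
RR = [a/(a+b)] / [c/(c+d)] = (609/1294) / (357/2549) = 0.47063/0.14005 = 3.36035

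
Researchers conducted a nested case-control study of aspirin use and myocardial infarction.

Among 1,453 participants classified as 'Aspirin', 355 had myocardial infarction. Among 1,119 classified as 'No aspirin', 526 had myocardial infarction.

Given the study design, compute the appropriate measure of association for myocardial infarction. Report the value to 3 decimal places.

0.364

From the description: a = 355, b = 1098, c = 526, d = 593.
This is a nested case-control study: participants were sampled on outcome status, so risks in the source population cannot be estimated directly — relative risk is not valid here. The odds ratio is the appropriate measure.
OR = (a·d)/(b·c) = (355 × 593) / (1098 × 526) = 210515 / 577548 = 0.36450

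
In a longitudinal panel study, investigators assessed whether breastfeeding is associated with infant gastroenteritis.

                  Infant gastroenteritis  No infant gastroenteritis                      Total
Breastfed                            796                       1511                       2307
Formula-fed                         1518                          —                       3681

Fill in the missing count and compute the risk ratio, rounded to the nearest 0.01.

The missing cell is in the unexposed row: 3681 − 1518 = 2163.
So a = 796, b = 1511, c = 1518, d = 2163.
RR = [a/(a+b)] / [c/(c+d)] = (796/2307) / (1518/3681) = 0.34504/0.41239 = 0.83668

0.84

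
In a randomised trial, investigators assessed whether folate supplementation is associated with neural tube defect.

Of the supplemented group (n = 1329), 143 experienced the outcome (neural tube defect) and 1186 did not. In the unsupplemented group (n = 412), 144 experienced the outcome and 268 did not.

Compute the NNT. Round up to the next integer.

5

Risk in treated group = 143/1329 = 0.10760; risk in control = 144/412 = 0.34951.
Absolute risk reduction = 0.34951 − 0.10760 = 0.24191
NNT = 1 / ARR = 1 / 0.24191 = 4.134 → round up → 5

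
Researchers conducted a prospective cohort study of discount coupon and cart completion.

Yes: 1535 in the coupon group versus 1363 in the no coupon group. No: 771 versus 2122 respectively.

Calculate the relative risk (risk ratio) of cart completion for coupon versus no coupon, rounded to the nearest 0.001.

1.702

From the description: a = 1535, b = 771, c = 1363, d = 2122.
Risk in exposed = 1535/2306 = 0.66565; risk in unexposed = 1363/3485 = 0.39110.
RR = 0.66565 / 0.39110 = 1.70199
The risk among the exposed is 1.70 times that among the unexposed.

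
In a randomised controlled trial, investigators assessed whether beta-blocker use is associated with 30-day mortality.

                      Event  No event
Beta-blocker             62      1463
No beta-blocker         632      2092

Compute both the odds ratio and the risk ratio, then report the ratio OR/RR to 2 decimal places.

Cells: a = 62, b = 1463, c = 632, d = 2092.
OR = (62·2092)/(1463·632) = 129704/924616 = 0.14028
Risk in exposed = 62/1525 = 0.04066; risk in unexposed = 632/2724 = 0.23201; RR = 0.17523
OR/RR = 0.14028 / 0.17523 = 0.80053
The outcome is not rare, so the OR lies further from 1 than the RR.

0.80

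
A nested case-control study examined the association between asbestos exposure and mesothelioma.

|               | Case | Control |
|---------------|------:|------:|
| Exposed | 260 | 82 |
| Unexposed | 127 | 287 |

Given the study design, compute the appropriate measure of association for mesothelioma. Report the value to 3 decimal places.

Cells: a = 260, b = 82, c = 127, d = 287.
This is a nested case-control study: participants were sampled on outcome status, so risks in the source population cannot be estimated directly — relative risk is not valid here. The odds ratio is the appropriate measure.
OR = (a·d)/(b·c) = (260 × 287) / (82 × 127) = 74620 / 10414 = 7.16535

7.165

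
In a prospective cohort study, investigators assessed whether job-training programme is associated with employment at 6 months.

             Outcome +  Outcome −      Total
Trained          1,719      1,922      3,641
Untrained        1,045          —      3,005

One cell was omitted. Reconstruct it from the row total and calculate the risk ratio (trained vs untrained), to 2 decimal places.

1.36

The missing cell is in the unexposed row: 3005 − 1045 = 1960.
So a = 1719, b = 1922, c = 1045, d = 1960.
RR = [a/(a+b)] / [c/(c+d)] = (1719/3641) / (1045/3005) = 0.47212/0.34775 = 1.35764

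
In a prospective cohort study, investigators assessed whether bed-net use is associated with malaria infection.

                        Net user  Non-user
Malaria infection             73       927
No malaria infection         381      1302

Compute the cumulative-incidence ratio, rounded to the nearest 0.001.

Reading the table with exposure as columns: a = 73 (Net user, case), b = 381 (Net user, non-case), c = 927 (Non-user, case), d = 1302.
Risk in exposed = 73/454 = 0.16079; risk in unexposed = 927/2229 = 0.41588.
RR = 0.16079 / 0.41588 = 0.38663
The risk is 61% lower among the exposed than among the unexposed.

0.387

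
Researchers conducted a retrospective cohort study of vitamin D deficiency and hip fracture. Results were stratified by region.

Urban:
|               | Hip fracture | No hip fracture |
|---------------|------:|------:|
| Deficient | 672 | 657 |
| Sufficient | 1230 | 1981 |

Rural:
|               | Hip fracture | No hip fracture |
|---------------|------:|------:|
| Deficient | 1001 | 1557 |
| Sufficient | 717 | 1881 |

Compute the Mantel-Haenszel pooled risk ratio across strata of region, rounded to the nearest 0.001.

RR_MH = Σ(aᵢ·n₀ᵢ/nᵢ) / Σ(cᵢ·n₁ᵢ/nᵢ), with n₁ᵢ = aᵢ+bᵢ (exposed), n₀ᵢ = cᵢ+dᵢ (unexposed), nᵢ = n₁ᵢ+n₀ᵢ.
Stratum 1 (Urban): n₁ = 1329, n₀ = 3211, n = 4540; a·n₀/n = 672·3211/4540 = 475.2846; c·n₁/n = 1230·1329/4540 = 360.0595
Stratum 2 (Rural): n₁ = 2558, n₀ = 2598, n = 5156; a·n₀/n = 1001·2598/5156 = 504.3829; c·n₁/n = 717·2558/5156 = 355.7188
RR_MH = (475.2846 + 504.3829) / (360.0595 + 355.7188) = 979.6674 / 715.7782 = 1.36867

1.369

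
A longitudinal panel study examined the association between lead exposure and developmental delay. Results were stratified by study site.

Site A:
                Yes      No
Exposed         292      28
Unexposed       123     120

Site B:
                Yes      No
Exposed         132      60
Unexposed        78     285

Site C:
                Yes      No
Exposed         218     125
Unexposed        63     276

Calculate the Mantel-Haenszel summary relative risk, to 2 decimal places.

RR_MH = Σ(aᵢ·n₀ᵢ/nᵢ) / Σ(cᵢ·n₁ᵢ/nᵢ), with n₁ᵢ = aᵢ+bᵢ (exposed), n₀ᵢ = cᵢ+dᵢ (unexposed), nᵢ = n₁ᵢ+n₀ᵢ.
Stratum 1 (Site A): n₁ = 320, n₀ = 243, n = 563; a·n₀/n = 292·243/563 = 126.0320; c·n₁/n = 123·320/563 = 69.9112
Stratum 2 (Site B): n₁ = 192, n₀ = 363, n = 555; a·n₀/n = 132·363/555 = 86.3351; c·n₁/n = 78·192/555 = 26.9838
Stratum 3 (Site C): n₁ = 343, n₀ = 339, n = 682; a·n₀/n = 218·339/682 = 108.3607; c·n₁/n = 63·343/682 = 31.6848
RR_MH = (126.0320 + 86.3351 + 108.3607) / (69.9112 + 26.9838 + 31.6848) = 320.7278 / 128.5797 = 2.49439

2.49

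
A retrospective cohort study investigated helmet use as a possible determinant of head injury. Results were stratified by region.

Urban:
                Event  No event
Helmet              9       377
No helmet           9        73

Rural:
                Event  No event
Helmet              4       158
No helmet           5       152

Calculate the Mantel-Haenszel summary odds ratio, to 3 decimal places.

OR_MH = Σ(aᵢdᵢ/nᵢ) / Σ(bᵢcᵢ/nᵢ), where nᵢ is the stratum total.
Stratum 1 (Urban): n = 468; a·d/n = 9·73/468 = 1.4038; b·c/n = 377·9/468 = 7.2500
Stratum 2 (Rural): n = 319; a·d/n = 4·152/319 = 1.9060; b·c/n = 158·5/319 = 2.4765
OR_MH = (1.4038 + 1.9060) / (7.2500 + 2.4765) = 3.3098 / 9.7265 = 0.34029

0.340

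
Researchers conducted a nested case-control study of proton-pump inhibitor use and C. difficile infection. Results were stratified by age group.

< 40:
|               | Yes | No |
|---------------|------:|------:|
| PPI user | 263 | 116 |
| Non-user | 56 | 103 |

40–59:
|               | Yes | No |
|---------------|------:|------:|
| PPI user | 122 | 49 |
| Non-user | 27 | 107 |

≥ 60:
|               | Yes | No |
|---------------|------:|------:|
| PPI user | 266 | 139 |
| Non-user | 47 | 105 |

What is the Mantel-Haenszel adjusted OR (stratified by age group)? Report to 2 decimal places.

5.09

OR_MH = Σ(aᵢdᵢ/nᵢ) / Σ(bᵢcᵢ/nᵢ), where nᵢ is the stratum total.
Stratum 1 (< 40): n = 538; a·d/n = 263·103/538 = 50.3513; b·c/n = 116·56/538 = 12.0743
Stratum 2 (40–59): n = 305; a·d/n = 122·107/305 = 42.8000; b·c/n = 49·27/305 = 4.3377
Stratum 3 (≥ 60): n = 557; a·d/n = 266·105/557 = 50.1436; b·c/n = 139·47/557 = 11.7289
OR_MH = (50.3513 + 42.8000 + 50.1436) / (12.0743 + 4.3377 + 11.7289) = 143.2949 / 28.1410 = 5.09204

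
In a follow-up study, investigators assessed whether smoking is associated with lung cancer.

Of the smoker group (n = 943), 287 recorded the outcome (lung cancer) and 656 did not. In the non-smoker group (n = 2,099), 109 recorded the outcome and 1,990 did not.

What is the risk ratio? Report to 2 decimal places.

5.86

From the description: a = 287, b = 656, c = 109, d = 1990.
Risk in exposed = 287/943 = 0.30435; risk in unexposed = 109/2099 = 0.05193.
RR = 0.30435 / 0.05193 = 5.86079
The risk among the exposed is 5.86 times that among the unexposed.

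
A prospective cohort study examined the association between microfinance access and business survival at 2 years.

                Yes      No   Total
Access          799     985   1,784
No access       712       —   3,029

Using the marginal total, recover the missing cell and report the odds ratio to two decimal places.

2.64

The missing cell is in the unexposed row: 3029 − 712 = 2317.
So a = 799, b = 985, c = 712, d = 2317.
OR = (a·d)/(b·c) = (799 × 2317) / (985 × 712) = 1851283 / 701320 = 2.63971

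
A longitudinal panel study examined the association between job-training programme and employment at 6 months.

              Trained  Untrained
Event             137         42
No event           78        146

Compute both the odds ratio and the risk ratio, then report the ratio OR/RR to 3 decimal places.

2.141

Reading the table with exposure as columns: a = 137 (Trained, case), b = 78 (Trained, non-case), c = 42 (Untrained, case), d = 146.
OR = (137·146)/(78·42) = 20002/3276 = 6.10562
Risk in exposed = 137/215 = 0.63721; risk in unexposed = 42/188 = 0.22340; RR = 2.85227
OR/RR = 6.10562 / 2.85227 = 2.14062
The outcome is not rare, so the OR lies further from 1 than the RR.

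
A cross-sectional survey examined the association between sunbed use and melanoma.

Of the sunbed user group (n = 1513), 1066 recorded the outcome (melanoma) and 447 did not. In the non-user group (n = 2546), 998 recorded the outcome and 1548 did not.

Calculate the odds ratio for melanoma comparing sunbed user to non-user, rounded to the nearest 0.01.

3.70

From the description: a = 1066, b = 447, c = 998, d = 1548.
OR = (a·d)/(b·c) = (1066 × 1548) / (447 × 998) = 1650168 / 446106 = 3.69905
The odds of melanoma are about 3.70 times as high in the sunbed user group.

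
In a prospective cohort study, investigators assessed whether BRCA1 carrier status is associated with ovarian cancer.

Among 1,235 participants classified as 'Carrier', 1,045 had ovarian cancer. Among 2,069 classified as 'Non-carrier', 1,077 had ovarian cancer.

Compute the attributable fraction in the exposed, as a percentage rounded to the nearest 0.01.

From the description: a = 1045, b = 190, c = 1077, d = 992.
Risk in exposed = 1045/1235 = 0.84615; risk in unexposed = 1077/2069 = 0.52054.
RR = 0.84615/0.52054 = 1.62553
AR% = (RR − 1)/RR × 100 = (1.62553 − 1)/1.62553 × 100 = 38.4815%

38.48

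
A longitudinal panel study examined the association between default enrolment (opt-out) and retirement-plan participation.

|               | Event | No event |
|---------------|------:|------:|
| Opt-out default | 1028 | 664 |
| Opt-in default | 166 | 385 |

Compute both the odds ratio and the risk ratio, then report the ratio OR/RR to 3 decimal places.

Cells: a = 1028, b = 664, c = 166, d = 385.
OR = (1028·385)/(664·166) = 395780/110224 = 3.59069
Risk in exposed = 1028/1692 = 0.60757; risk in unexposed = 166/551 = 0.30127; RR = 2.01668
OR/RR = 3.59069 / 2.01668 = 1.78050
The outcome is not rare, so the OR lies further from 1 than the RR.

1.780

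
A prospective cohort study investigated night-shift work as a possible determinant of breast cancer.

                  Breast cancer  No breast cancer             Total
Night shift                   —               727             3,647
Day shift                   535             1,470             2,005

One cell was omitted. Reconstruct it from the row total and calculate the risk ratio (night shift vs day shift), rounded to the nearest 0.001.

The missing cell is in the exposed row: 3647 − 727 = 2920.
So a = 2920, b = 727, c = 535, d = 1470.
RR = [a/(a+b)] / [c/(c+d)] = (2920/3647) / (535/2005) = 0.80066/0.26683 = 3.00060

3.001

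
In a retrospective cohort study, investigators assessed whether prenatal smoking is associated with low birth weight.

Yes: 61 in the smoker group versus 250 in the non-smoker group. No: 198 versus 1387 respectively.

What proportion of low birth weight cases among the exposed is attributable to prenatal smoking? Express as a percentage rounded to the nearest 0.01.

From the description: a = 61, b = 198, c = 250, d = 1387.
Risk in exposed = 61/259 = 0.23552; risk in unexposed = 250/1637 = 0.15272.
RR = 0.23552/0.15272 = 1.54219
AR% = (RR − 1)/RR × 100 = (1.54219 − 1)/1.54219 × 100 = 35.1573%

35.16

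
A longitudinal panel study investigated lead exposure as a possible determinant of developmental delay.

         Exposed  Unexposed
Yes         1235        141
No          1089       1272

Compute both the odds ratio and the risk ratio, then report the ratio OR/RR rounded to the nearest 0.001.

Reading the table with exposure as columns: a = 1235 (Exposed, case), b = 1089 (Exposed, non-case), c = 141 (Unexposed, case), d = 1272.
OR = (1235·1272)/(1089·141) = 1570920/153549 = 10.23074
Risk in exposed = 1235/2324 = 0.53141; risk in unexposed = 141/1413 = 0.09979; RR = 5.32542
OR/RR = 10.23074 / 5.32542 = 1.92111
The outcome is not rare, so the OR lies further from 1 than the RR.

1.921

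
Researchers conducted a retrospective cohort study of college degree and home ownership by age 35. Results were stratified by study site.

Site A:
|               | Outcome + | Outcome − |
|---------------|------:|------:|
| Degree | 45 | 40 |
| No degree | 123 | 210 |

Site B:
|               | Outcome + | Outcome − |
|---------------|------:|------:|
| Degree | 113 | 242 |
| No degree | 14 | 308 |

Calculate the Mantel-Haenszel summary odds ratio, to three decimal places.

OR_MH = Σ(aᵢdᵢ/nᵢ) / Σ(bᵢcᵢ/nᵢ), where nᵢ is the stratum total.
Stratum 1 (Site A): n = 418; a·d/n = 45·210/418 = 22.6077; b·c/n = 40·123/418 = 11.7703
Stratum 2 (Site B): n = 677; a·d/n = 113·308/677 = 51.4092; b·c/n = 242·14/677 = 5.0044
OR_MH = (22.6077 + 51.4092) / (11.7703 + 5.0044) = 74.0168 / 16.7748 = 4.41239

4.412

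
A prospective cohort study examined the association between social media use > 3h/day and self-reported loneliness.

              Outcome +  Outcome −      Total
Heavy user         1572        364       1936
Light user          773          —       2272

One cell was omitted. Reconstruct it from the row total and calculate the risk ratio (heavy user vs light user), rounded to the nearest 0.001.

The missing cell is in the unexposed row: 2272 − 773 = 1499.
So a = 1572, b = 364, c = 773, d = 1499.
RR = [a/(a+b)] / [c/(c+d)] = (1572/1936) / (773/2272) = 0.81198/0.34023 = 2.38658

2.387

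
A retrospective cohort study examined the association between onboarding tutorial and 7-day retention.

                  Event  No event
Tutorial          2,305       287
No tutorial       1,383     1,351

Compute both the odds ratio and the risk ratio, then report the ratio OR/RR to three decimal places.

4.463

Cells: a = 2305, b = 287, c = 1383, d = 1351.
OR = (2305·1351)/(287·1383) = 3114055/396921 = 7.84553
Risk in exposed = 2305/2592 = 0.88927; risk in unexposed = 1383/2734 = 0.50585; RR = 1.75797
OR/RR = 7.84553 / 1.75797 = 4.46283
The outcome is not rare, so the OR lies further from 1 than the RR.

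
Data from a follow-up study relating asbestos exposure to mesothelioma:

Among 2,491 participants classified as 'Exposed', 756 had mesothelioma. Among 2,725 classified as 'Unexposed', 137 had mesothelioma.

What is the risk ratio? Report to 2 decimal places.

From the description: a = 756, b = 1735, c = 137, d = 2588.
Risk in exposed = 756/2491 = 0.30349; risk in unexposed = 137/2725 = 0.05028.
RR = 0.30349 / 0.05028 = 6.03662
The risk among the exposed is 6.04 times that among the unexposed.

6.04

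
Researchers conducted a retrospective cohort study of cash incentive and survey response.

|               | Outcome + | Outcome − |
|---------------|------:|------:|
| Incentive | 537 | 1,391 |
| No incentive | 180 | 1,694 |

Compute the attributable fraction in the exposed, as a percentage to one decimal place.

65.5

Cells: a = 537, b = 1391, c = 180, d = 1694.
Risk in exposed = 537/1928 = 0.27853; risk in unexposed = 180/1874 = 0.09605.
RR = 0.27853/0.09605 = 2.89978
AR% = (RR − 1)/RR × 100 = (2.89978 − 1)/2.89978 × 100 = 65.5146%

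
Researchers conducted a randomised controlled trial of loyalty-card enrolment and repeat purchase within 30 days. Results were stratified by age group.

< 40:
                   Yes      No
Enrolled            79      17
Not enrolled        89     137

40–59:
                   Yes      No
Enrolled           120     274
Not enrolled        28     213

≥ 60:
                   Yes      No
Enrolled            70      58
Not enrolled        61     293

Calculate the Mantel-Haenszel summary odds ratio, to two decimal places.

OR_MH = Σ(aᵢdᵢ/nᵢ) / Σ(bᵢcᵢ/nᵢ), where nᵢ is the stratum total.
Stratum 1 (< 40): n = 322; a·d/n = 79·137/322 = 33.6118; b·c/n = 17·89/322 = 4.6988
Stratum 2 (40–59): n = 635; a·d/n = 120·213/635 = 40.2520; b·c/n = 274·28/635 = 12.0819
Stratum 3 (≥ 60): n = 482; a·d/n = 70·293/482 = 42.5519; b·c/n = 58·61/482 = 7.3402
OR_MH = (33.6118 + 40.2520 + 42.5519) / (4.6988 + 12.0819 + 7.3402) = 116.4156 / 24.1209 = 4.82634

4.83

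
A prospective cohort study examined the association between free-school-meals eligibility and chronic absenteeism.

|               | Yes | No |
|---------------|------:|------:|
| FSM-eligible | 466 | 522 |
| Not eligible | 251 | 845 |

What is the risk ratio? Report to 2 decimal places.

Cells: a = 466, b = 522, c = 251, d = 845.
Risk in exposed = 466/988 = 0.47166; risk in unexposed = 251/1096 = 0.22901.
RR = 0.47166 / 0.22901 = 2.05952
The risk among the exposed is 2.06 times that among the unexposed.

2.06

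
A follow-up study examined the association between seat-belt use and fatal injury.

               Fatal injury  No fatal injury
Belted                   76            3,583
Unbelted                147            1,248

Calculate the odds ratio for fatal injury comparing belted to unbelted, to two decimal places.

Cells: a = 76, b = 3583, c = 147, d = 1248.
OR = (a·d)/(b·c) = (76 × 1248) / (3583 × 147) = 94848 / 526701 = 0.18008
Exposure is associated with lower odds of fatal injury (OR = 0.18 < 1).

0.18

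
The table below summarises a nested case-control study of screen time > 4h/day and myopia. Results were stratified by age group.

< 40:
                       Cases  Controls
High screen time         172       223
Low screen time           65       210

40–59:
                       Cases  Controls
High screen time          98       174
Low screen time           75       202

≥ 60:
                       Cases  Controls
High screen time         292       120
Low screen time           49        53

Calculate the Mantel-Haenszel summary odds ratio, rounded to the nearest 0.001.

OR_MH = Σ(aᵢdᵢ/nᵢ) / Σ(bᵢcᵢ/nᵢ), where nᵢ is the stratum total.
Stratum 1 (< 40): n = 670; a·d/n = 172·210/670 = 53.9104; b·c/n = 223·65/670 = 21.6343
Stratum 2 (40–59): n = 549; a·d/n = 98·202/549 = 36.0583; b·c/n = 174·75/549 = 23.7705
Stratum 3 (≥ 60): n = 514; a·d/n = 292·53/514 = 30.1089; b·c/n = 120·49/514 = 11.4397
OR_MH = (53.9104 + 36.0583 + 30.1089) / (21.6343 + 23.7705 + 11.4397) = 120.0777 / 56.8445 = 2.11239

2.112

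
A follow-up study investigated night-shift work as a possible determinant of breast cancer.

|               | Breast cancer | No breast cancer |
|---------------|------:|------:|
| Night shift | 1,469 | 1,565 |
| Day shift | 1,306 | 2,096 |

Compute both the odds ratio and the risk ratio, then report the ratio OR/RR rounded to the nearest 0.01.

1.19

Cells: a = 1469, b = 1565, c = 1306, d = 2096.
OR = (1469·2096)/(1565·1306) = 3079024/2043890 = 1.50645
Risk in exposed = 1469/3034 = 0.48418; risk in unexposed = 1306/3402 = 0.38389; RR = 1.26124
OR/RR = 1.50645 / 1.26124 = 1.19442
The outcome is not rare, so the OR lies further from 1 than the RR.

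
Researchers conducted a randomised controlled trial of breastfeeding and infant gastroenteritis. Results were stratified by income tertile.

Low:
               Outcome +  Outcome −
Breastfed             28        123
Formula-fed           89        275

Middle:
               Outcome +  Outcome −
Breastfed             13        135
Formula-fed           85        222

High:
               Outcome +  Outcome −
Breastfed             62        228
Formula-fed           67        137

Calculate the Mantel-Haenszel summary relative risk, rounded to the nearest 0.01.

0.58

RR_MH = Σ(aᵢ·n₀ᵢ/nᵢ) / Σ(cᵢ·n₁ᵢ/nᵢ), with n₁ᵢ = aᵢ+bᵢ (exposed), n₀ᵢ = cᵢ+dᵢ (unexposed), nᵢ = n₁ᵢ+n₀ᵢ.
Stratum 1 (Low): n₁ = 151, n₀ = 364, n = 515; a·n₀/n = 28·364/515 = 19.7903; c·n₁/n = 89·151/515 = 26.0951
Stratum 2 (Middle): n₁ = 148, n₀ = 307, n = 455; a·n₀/n = 13·307/455 = 8.7714; c·n₁/n = 85·148/455 = 27.6484
Stratum 3 (High): n₁ = 290, n₀ = 204, n = 494; a·n₀/n = 62·204/494 = 25.6032; c·n₁/n = 67·290/494 = 39.3320
RR_MH = (19.7903 + 8.7714 + 25.6032) / (26.0951 + 27.6484 + 39.3320) = 54.1650 / 93.0755 = 0.58195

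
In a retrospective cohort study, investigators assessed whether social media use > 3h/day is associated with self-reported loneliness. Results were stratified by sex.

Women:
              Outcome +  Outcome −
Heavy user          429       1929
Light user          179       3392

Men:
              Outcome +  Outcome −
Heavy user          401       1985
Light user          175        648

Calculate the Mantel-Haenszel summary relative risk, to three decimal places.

RR_MH = Σ(aᵢ·n₀ᵢ/nᵢ) / Σ(cᵢ·n₁ᵢ/nᵢ), with n₁ᵢ = aᵢ+bᵢ (exposed), n₀ᵢ = cᵢ+dᵢ (unexposed), nᵢ = n₁ᵢ+n₀ᵢ.
Stratum 1 (Women): n₁ = 2358, n₀ = 3571, n = 5929; a·n₀/n = 429·3571/5929 = 258.3840; c·n₁/n = 179·2358/5929 = 71.1894
Stratum 2 (Men): n₁ = 2386, n₀ = 823, n = 3209; a·n₀/n = 401·823/3209 = 102.8429; c·n₁/n = 175·2386/3209 = 130.1184
RR_MH = (258.3840 + 102.8429) / (71.1894 + 130.1184) = 361.2270 / 201.3078 = 1.79440

1.794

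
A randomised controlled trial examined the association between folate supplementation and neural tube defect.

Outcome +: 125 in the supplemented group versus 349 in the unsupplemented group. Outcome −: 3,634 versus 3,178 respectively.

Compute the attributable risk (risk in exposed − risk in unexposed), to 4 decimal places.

-0.0657

From the description: a = 125, b = 3634, c = 349, d = 3178.
Risk in exposed = 125/3759 = 0.033254; risk in unexposed = 349/3527 = 0.098951.
Risk difference = 0.033254 − 0.098951 = -0.065697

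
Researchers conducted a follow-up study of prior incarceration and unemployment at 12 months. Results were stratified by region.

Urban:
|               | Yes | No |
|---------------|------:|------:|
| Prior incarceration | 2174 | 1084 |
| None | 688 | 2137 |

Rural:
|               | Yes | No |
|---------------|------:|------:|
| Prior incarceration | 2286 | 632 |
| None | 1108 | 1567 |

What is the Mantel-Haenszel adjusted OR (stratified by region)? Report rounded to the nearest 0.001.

OR_MH = Σ(aᵢdᵢ/nᵢ) / Σ(bᵢcᵢ/nᵢ), where nᵢ is the stratum total.
Stratum 1 (Urban): n = 6083; a·d/n = 2174·2137/6083 = 763.7412; b·c/n = 1084·688/6083 = 122.6027
Stratum 2 (Rural): n = 5593; a·d/n = 2286·1567/5593 = 640.4724; b·c/n = 632·1108/5593 = 125.2022
OR_MH = (763.7412 + 640.4724) / (122.6027 + 125.2022) = 1404.2136 / 247.8049 = 5.66661

5.667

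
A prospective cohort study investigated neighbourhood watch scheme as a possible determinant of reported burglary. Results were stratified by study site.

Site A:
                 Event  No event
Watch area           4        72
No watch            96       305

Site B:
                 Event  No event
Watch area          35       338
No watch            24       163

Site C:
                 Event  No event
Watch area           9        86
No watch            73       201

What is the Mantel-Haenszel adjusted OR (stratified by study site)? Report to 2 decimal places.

0.38

OR_MH = Σ(aᵢdᵢ/nᵢ) / Σ(bᵢcᵢ/nᵢ), where nᵢ is the stratum total.
Stratum 1 (Site A): n = 477; a·d/n = 4·305/477 = 2.5577; b·c/n = 72·96/477 = 14.4906
Stratum 2 (Site B): n = 560; a·d/n = 35·163/560 = 10.1875; b·c/n = 338·24/560 = 14.4857
Stratum 3 (Site C): n = 369; a·d/n = 9·201/369 = 4.9024; b·c/n = 86·73/369 = 17.0136
OR_MH = (2.5577 + 10.1875 + 4.9024) / (14.4906 + 14.4857 + 17.0136) = 17.6476 / 45.9898 = 0.38373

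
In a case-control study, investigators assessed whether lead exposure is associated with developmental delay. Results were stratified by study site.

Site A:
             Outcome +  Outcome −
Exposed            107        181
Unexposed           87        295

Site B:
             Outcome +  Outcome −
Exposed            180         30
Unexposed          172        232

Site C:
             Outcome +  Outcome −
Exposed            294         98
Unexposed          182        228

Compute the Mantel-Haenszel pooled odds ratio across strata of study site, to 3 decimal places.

OR_MH = Σ(aᵢdᵢ/nᵢ) / Σ(bᵢcᵢ/nᵢ), where nᵢ is the stratum total.
Stratum 1 (Site A): n = 670; a·d/n = 107·295/670 = 47.1119; b·c/n = 181·87/670 = 23.5030
Stratum 2 (Site B): n = 614; a·d/n = 180·232/614 = 68.0130; b·c/n = 30·172/614 = 8.4039
Stratum 3 (Site C): n = 802; a·d/n = 294·228/802 = 83.5810; b·c/n = 98·182/802 = 22.2394
OR_MH = (47.1119 + 68.0130 + 83.5810) / (23.5030 + 8.4039 + 22.2394) = 198.7060 / 54.1463 = 3.66980

3.670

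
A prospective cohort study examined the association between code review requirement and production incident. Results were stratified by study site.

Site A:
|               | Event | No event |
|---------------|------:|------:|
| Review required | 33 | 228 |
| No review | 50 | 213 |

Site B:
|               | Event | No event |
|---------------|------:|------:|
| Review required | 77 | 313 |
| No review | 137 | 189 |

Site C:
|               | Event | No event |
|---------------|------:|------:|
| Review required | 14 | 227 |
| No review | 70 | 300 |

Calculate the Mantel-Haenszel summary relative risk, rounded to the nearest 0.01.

RR_MH = Σ(aᵢ·n₀ᵢ/nᵢ) / Σ(cᵢ·n₁ᵢ/nᵢ), with n₁ᵢ = aᵢ+bᵢ (exposed), n₀ᵢ = cᵢ+dᵢ (unexposed), nᵢ = n₁ᵢ+n₀ᵢ.
Stratum 1 (Site A): n₁ = 261, n₀ = 263, n = 524; a·n₀/n = 33·263/524 = 16.5630; c·n₁/n = 50·261/524 = 24.9046
Stratum 2 (Site B): n₁ = 390, n₀ = 326, n = 716; a·n₀/n = 77·326/716 = 35.0587; c·n₁/n = 137·390/716 = 74.6229
Stratum 3 (Site C): n₁ = 241, n₀ = 370, n = 611; a·n₀/n = 14·370/611 = 8.4779; c·n₁/n = 70·241/611 = 27.6105
RR_MH = (16.5630 + 35.0587 + 8.4779) / (24.9046 + 74.6229 + 27.6105) = 60.0995 / 127.1380 = 0.47271

0.47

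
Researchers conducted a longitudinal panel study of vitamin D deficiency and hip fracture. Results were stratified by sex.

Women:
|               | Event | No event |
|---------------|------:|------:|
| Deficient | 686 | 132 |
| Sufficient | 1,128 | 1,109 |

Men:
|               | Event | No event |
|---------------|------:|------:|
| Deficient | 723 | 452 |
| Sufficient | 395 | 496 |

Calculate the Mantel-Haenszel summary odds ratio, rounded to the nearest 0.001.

OR_MH = Σ(aᵢdᵢ/nᵢ) / Σ(bᵢcᵢ/nᵢ), where nᵢ is the stratum total.
Stratum 1 (Women): n = 3055; a·d/n = 686·1109/3055 = 249.0259; b·c/n = 132·1128/3055 = 48.7385
Stratum 2 (Men): n = 2066; a·d/n = 723·496/2066 = 173.5760; b·c/n = 452·395/2066 = 86.4182
OR_MH = (249.0259 + 173.5760) / (48.7385 + 86.4182) = 422.6019 / 135.1567 = 3.12676

3.127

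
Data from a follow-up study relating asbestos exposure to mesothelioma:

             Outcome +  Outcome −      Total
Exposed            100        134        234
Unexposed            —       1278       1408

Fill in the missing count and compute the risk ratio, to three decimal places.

The missing cell is in the unexposed row: 1408 − 1278 = 130.
So a = 100, b = 134, c = 130, d = 1278.
RR = [a/(a+b)] / [c/(c+d)] = (100/234) / (130/1408) = 0.42735/0.09233 = 4.62853

4.629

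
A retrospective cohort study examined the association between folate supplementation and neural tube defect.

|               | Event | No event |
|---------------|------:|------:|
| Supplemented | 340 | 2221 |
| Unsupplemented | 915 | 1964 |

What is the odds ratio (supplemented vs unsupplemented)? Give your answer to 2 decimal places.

Cells: a = 340, b = 2221, c = 915, d = 1964.
OR = (a·d)/(b·c) = (340 × 1964) / (2221 × 915) = 667760 / 2032215 = 0.32859
Exposure is associated with lower odds of neural tube defect (OR = 0.33 < 1).

0.33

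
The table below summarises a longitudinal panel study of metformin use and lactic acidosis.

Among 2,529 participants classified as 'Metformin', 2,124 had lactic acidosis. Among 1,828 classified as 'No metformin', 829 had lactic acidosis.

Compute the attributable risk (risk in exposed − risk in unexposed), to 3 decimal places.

From the description: a = 2124, b = 405, c = 829, d = 999.
Risk in exposed = 2124/2529 = 0.839858; risk in unexposed = 829/1828 = 0.453501.
Risk difference = 0.839858 − 0.453501 = 0.386357

0.386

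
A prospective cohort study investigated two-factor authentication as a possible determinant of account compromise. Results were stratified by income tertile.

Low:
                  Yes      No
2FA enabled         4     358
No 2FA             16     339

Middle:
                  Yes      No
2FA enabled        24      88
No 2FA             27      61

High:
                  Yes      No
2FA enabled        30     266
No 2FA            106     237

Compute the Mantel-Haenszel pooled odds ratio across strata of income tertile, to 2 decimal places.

OR_MH = Σ(aᵢdᵢ/nᵢ) / Σ(bᵢcᵢ/nᵢ), where nᵢ is the stratum total.
Stratum 1 (Low): n = 717; a·d/n = 4·339/717 = 1.8912; b·c/n = 358·16/717 = 7.9888
Stratum 2 (Middle): n = 200; a·d/n = 24·61/200 = 7.3200; b·c/n = 88·27/200 = 11.8800
Stratum 3 (High): n = 639; a·d/n = 30·237/639 = 11.1268; b·c/n = 266·106/639 = 44.1252
OR_MH = (1.8912 + 7.3200 + 11.1268) / (7.9888 + 11.8800 + 44.1252) = 20.3380 / 63.9940 = 0.31781

0.32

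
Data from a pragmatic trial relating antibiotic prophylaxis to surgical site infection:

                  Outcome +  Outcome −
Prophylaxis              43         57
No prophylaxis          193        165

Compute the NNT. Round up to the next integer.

10

Risk in treated group = 43/100 = 0.43000; risk in control = 193/358 = 0.53911.
Absolute risk reduction = 0.53911 − 0.43000 = 0.10911
NNT = 1 / ARR = 1 / 0.10911 = 9.165 → round up → 10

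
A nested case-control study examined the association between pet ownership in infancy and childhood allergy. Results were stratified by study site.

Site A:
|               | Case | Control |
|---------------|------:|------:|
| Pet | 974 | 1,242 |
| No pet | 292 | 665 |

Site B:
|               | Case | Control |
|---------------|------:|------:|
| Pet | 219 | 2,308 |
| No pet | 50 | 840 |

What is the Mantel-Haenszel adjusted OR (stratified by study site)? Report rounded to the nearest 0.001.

OR_MH = Σ(aᵢdᵢ/nᵢ) / Σ(bᵢcᵢ/nᵢ), where nᵢ is the stratum total.
Stratum 1 (Site A): n = 3173; a·d/n = 974·665/3173 = 204.1317; b·c/n = 1242·292/3173 = 114.2969
Stratum 2 (Site B): n = 3417; a·d/n = 219·840/3417 = 53.8367; b·c/n = 2308·50/3417 = 33.7723
OR_MH = (204.1317 + 53.8367) / (114.2969 + 33.7723) = 257.9684 / 148.0692 = 1.74222

1.742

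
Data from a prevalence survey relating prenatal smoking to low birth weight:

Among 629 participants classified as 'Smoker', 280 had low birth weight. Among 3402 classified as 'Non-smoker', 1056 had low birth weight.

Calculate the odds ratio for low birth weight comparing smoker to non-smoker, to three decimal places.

1.782

From the description: a = 280, b = 349, c = 1056, d = 2346.
OR = (a·d)/(b·c) = (280 × 2346) / (349 × 1056) = 656880 / 368544 = 1.78237
The odds of low birth weight are about 1.78 times as high in the smoker group.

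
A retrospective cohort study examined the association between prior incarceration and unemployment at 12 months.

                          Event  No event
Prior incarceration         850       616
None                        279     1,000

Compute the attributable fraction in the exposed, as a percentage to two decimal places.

62.38

Cells: a = 850, b = 616, c = 279, d = 1000.
Risk in exposed = 850/1466 = 0.57981; risk in unexposed = 279/1279 = 0.21814.
RR = 0.57981/0.21814 = 2.65798
AR% = (RR − 1)/RR × 100 = (2.65798 − 1)/2.65798 × 100 = 62.3774%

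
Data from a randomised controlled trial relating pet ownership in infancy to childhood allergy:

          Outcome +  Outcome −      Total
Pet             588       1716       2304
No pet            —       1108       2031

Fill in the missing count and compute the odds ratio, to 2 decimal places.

The missing cell is in the unexposed row: 2031 − 1108 = 923.
So a = 588, b = 1716, c = 923, d = 1108.
OR = (a·d)/(b·c) = (588 × 1108) / (1716 × 923) = 651504 / 1583868 = 0.41134

0.41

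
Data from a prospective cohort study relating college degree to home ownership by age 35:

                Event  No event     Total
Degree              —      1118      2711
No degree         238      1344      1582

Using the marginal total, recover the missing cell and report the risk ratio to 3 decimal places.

3.906

The missing cell is in the exposed row: 2711 − 1118 = 1593.
So a = 1593, b = 1118, c = 238, d = 1344.
RR = [a/(a+b)] / [c/(c+d)] = (1593/2711) / (238/1582) = 0.58761/0.15044 = 3.90585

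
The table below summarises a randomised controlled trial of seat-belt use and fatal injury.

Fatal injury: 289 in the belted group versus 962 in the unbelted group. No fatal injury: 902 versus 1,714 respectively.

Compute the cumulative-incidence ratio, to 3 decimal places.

0.675

From the description: a = 289, b = 902, c = 962, d = 1714.
Risk in exposed = 289/1191 = 0.24265; risk in unexposed = 962/2676 = 0.35949.
RR = 0.24265 / 0.35949 = 0.67499
The risk is 33% lower among the exposed than among the unexposed.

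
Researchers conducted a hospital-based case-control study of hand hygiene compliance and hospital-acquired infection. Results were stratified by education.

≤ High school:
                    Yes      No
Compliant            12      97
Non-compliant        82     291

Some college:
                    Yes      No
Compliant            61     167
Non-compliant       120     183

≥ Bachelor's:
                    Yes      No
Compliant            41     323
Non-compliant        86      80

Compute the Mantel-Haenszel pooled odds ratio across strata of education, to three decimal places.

OR_MH = Σ(aᵢdᵢ/nᵢ) / Σ(bᵢcᵢ/nᵢ), where nᵢ is the stratum total.
Stratum 1 (≤ High school): n = 482; a·d/n = 12·291/482 = 7.2448; b·c/n = 97·82/482 = 16.5021
Stratum 2 (Some college): n = 531; a·d/n = 61·183/531 = 21.0226; b·c/n = 167·120/531 = 37.7401
Stratum 3 (≥ Bachelor's): n = 530; a·d/n = 41·80/530 = 6.1887; b·c/n = 323·86/530 = 52.4113
OR_MH = (7.2448 + 21.0226 + 6.1887) / (16.5021 + 37.7401 + 52.4113) = 34.4561 / 106.6535 = 0.32307

0.323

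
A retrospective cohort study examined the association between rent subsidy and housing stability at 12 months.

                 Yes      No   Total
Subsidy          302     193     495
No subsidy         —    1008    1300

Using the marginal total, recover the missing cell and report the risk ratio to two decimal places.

2.72

The missing cell is in the unexposed row: 1300 − 1008 = 292.
So a = 302, b = 193, c = 292, d = 1008.
RR = [a/(a+b)] / [c/(c+d)] = (302/495) / (292/1300) = 0.61010/0.22462 = 2.71620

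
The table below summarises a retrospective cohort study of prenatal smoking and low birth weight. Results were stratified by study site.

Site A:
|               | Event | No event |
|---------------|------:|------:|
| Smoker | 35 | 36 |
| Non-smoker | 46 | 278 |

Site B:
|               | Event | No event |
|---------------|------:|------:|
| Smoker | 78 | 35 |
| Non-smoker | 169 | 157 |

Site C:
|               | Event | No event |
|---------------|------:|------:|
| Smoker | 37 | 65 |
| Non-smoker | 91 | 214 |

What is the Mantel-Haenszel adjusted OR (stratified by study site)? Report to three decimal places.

2.236

OR_MH = Σ(aᵢdᵢ/nᵢ) / Σ(bᵢcᵢ/nᵢ), where nᵢ is the stratum total.
Stratum 1 (Site A): n = 395; a·d/n = 35·278/395 = 24.6329; b·c/n = 36·46/395 = 4.1924
Stratum 2 (Site B): n = 439; a·d/n = 78·157/439 = 27.8952; b·c/n = 35·169/439 = 13.4738
Stratum 3 (Site C): n = 407; a·d/n = 37·214/407 = 19.4545; b·c/n = 65·91/407 = 14.5332
OR_MH = (24.6329 + 27.8952 + 19.4545) / (4.1924 + 13.4738 + 14.5332) = 71.9827 / 32.1994 = 2.23553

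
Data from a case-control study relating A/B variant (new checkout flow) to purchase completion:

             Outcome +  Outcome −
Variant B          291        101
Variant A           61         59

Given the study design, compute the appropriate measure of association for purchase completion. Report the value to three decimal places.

Cells: a = 291, b = 101, c = 61, d = 59.
This is a case-control study: participants were sampled on outcome status, so risks in the source population cannot be estimated directly — relative risk is not valid here. The odds ratio is the appropriate measure.
OR = (a·d)/(b·c) = (291 × 59) / (101 × 61) = 17169 / 6161 = 2.78672

2.787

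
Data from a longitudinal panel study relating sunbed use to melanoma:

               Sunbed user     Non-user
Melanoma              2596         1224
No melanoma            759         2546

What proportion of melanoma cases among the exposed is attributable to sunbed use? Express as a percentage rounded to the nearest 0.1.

Reading the table with exposure as columns: a = 2596 (Sunbed user, case), b = 759 (Sunbed user, non-case), c = 1224 (Non-user, case), d = 2546.
Risk in exposed = 2596/3355 = 0.77377; risk in unexposed = 1224/3770 = 0.32467.
RR = 0.77377/0.32467 = 2.38326
AR% = (RR − 1)/RR × 100 = (2.38326 − 1)/2.38326 × 100 = 58.0407%

58.0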